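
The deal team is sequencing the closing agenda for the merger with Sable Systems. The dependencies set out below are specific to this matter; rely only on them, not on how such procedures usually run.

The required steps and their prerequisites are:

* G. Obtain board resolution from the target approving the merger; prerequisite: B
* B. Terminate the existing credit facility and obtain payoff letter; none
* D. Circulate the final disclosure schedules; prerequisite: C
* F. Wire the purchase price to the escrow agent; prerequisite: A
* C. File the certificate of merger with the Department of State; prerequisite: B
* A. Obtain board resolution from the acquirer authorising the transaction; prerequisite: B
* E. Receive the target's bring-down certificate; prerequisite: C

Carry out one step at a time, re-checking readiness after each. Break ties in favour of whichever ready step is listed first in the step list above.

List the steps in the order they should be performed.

B has no prerequisites → B first.
Now G, C and A have their prerequisites met. G is listed earlier, so G next.
Ready: C and A. C is listed earlier → C.
Ready: D, A and E. D is listed earlier → D.
Ready: A and E. A is listed earlier → A.
Ready: F and E. F is listed earlier → F.
E is the only step now ready → E.

B → G → C → D → A → F → E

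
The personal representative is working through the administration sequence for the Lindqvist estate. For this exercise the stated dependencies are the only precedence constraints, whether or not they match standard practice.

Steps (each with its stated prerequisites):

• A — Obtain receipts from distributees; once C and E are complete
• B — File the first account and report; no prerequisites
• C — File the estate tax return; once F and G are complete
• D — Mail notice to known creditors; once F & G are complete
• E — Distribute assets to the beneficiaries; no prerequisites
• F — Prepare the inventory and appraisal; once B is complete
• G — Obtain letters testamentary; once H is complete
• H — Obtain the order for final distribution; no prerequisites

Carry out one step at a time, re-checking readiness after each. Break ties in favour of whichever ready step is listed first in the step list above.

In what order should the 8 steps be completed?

B → E → F → H → G → C → A → D

Nothing is required for B, E and H. B is listed earlier → B first.
Ready: E, F and H. E is listed earlier → E.
Now F and H have their prerequisites met. F is listed earlier, so F next.
H is the only step now ready → H.
G needed H, now all done → G.
Ready: C and D. C is listed earlier → C.
A and D are both available; A is listed earlier → A.
Next only D has its prerequisites met → D.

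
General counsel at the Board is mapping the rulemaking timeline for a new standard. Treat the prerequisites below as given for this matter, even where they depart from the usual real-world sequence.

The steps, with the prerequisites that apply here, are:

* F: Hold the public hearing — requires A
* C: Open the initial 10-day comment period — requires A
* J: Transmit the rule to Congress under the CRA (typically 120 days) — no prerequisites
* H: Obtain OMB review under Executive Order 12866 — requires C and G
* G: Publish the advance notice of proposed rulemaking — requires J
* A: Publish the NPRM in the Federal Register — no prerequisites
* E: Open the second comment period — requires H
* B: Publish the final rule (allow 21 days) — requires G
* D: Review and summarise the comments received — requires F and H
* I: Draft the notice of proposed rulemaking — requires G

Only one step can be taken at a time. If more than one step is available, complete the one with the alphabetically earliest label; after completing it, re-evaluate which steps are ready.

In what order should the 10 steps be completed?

A C F J G B H D E I

Nothing is required for A and J. A has the earlier label → A first.
C and F now also ready, so the ready set is {C, F, J}; C has the earlier label → C.
Ready: F and J. F has the earlier label → F.
J is the only step now ready → J.
That leaves G as the only ready step → G.
Ready: B, H and I. B has the earlier label → B.
H and I are both available; H has the earlier label → H.
D and E now also ready, so the ready set is {D, E, I}; D has the earlier label → D.
Ready: E and I. E has the earlier label → E.
I is the only step now ready → I.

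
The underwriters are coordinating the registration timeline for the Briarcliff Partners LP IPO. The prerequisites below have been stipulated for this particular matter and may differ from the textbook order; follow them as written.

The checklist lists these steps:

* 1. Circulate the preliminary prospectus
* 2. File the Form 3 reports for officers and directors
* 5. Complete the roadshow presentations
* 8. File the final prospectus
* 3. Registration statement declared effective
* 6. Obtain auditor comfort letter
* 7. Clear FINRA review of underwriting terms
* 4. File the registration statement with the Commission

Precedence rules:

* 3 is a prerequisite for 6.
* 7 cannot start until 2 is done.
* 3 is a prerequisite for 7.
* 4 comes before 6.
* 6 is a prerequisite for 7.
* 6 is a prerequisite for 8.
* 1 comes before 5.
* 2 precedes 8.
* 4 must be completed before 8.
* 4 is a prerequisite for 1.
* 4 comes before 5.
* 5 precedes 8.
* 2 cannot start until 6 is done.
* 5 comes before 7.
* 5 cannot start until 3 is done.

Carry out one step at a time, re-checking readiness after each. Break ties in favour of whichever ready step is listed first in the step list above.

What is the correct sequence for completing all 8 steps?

3 4 1 5 6 2 8 7

3 and 4 have no prerequisites; 3 is listed earlier, so 3 is first.
Next only 4 has its prerequisites met → 4.
Ready: 1 and 6. 1 is listed earlier → 1.
Ready: 5 and 6. 5 is listed earlier → 5.
6 needed 3 and 4, now all done → 6.
That leaves 2 as the only ready step → 2.
Now 8 and 7 have their prerequisites met. 8 is listed earlier, so 8 next.
Next only 7 has its prerequisites met → 7.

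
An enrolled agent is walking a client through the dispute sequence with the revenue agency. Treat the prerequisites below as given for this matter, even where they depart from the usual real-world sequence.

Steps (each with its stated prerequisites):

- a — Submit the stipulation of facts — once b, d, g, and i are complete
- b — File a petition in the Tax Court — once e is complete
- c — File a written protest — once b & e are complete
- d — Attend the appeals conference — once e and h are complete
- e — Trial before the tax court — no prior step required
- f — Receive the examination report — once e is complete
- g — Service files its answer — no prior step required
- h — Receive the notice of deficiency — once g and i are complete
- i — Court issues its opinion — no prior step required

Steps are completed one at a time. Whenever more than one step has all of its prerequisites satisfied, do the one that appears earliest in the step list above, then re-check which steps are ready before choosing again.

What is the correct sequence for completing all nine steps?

e, b, c, f, g, i, h, d, a

e, g and i have no prerequisites; e is listed earlier, so e is first.
b, f, g and i are all available; b is listed earlier → b.
c, f, g and i are all available; c is listed earlier → c.
Ready: f, g and i. f is listed earlier → f.
Now g and i have their prerequisites met. g is listed earlier, so g next.
Next only i has its prerequisites met → i.
h is the only step now ready → h.
d needed e and h, now all done → d.
Next only a has its prerequisites met → a.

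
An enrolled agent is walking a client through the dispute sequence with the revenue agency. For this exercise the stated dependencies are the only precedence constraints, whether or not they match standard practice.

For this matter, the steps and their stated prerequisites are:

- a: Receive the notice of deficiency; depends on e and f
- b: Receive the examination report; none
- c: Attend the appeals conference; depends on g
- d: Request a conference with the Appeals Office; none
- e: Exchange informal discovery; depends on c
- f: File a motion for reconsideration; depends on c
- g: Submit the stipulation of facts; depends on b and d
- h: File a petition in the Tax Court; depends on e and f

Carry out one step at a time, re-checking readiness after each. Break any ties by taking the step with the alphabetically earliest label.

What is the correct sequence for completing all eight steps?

Nothing is required for b and d. b has the earlier label → b first.
That leaves d as the only ready step → d.
That leaves g as the only ready step → g.
Next only c has its prerequisites met → c.
Now e and f have their prerequisites met. e has the earlier label, so e next.
f needed c, now all done → f.
Now a and h have their prerequisites met. a has the earlier label, so a next.
h needed e and f, now all done → h.

b, d, g, c, e, f, a, h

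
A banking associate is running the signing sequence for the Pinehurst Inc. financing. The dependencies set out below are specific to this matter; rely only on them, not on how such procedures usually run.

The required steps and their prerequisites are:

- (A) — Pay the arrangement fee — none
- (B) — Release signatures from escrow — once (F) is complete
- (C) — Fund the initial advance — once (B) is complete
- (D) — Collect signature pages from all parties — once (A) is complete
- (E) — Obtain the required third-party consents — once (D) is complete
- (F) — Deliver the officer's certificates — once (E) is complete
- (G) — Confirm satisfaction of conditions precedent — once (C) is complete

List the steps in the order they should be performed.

(A) (D) (E) (F) (B) (C) (G)

(A) has no prerequisites → (A) first.
(D) is the only step now ready → (D).
Next only (E) has its prerequisites met → (E).
(F) needed (E), now all done → (F).
(B) is the only step now ready → (B).
Next only (C) has its prerequisites met → (C).
(G) needed (C), now all done → (G).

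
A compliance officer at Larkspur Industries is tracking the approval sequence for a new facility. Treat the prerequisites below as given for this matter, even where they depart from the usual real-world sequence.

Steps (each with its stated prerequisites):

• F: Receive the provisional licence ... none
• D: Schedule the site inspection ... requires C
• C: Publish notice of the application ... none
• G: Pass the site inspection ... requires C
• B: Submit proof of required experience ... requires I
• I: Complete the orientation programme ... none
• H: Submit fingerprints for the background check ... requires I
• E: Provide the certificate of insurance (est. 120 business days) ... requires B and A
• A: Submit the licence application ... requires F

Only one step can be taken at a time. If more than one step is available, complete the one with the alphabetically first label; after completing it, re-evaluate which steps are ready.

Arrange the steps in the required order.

Nothing is required for C, F and I. C has the earlier label → C first.
D, F, G and I are all available; D has the earlier label → D.
Now F, G and I have their prerequisites met. F has the earlier label, so F next.
A now also ready, so the ready set is {A, G, I}; A has the earlier label → A.
Ready: G and I. G has the earlier label → G.
Next only I has its prerequisites met → I.
Ready: B and H. B has the earlier label → B.
E now also ready, so the ready set is {E, H}; E has the earlier label → E.
H is the only step now ready → H.

C, D, F, A, G, I, B, E, H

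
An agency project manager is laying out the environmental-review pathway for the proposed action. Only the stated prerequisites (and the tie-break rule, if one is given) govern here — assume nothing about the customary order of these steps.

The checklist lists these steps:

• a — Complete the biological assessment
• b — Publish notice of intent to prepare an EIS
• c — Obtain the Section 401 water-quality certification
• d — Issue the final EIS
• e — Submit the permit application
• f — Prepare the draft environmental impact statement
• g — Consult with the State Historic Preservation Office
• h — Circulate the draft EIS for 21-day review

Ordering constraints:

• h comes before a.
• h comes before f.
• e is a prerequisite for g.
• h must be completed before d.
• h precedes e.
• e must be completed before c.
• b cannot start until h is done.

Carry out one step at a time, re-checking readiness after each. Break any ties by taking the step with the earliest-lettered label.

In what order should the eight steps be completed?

Only h has no prerequisites, so it is first.
a, b, d, e and f are all available; a has the earlier label → a.
b, d, e and f are all available; b has the earlier label → b.
Now d, e and f have their prerequisites met. d has the earlier label, so d next.
e and f are both available; e has the earlier label → e.
c and g now also ready, so the ready set is {c, f, g}; c has the earlier label → c.
Ready: f and g. f has the earlier label → f.
That leaves g as the only ready step → g.

h a b d e c f g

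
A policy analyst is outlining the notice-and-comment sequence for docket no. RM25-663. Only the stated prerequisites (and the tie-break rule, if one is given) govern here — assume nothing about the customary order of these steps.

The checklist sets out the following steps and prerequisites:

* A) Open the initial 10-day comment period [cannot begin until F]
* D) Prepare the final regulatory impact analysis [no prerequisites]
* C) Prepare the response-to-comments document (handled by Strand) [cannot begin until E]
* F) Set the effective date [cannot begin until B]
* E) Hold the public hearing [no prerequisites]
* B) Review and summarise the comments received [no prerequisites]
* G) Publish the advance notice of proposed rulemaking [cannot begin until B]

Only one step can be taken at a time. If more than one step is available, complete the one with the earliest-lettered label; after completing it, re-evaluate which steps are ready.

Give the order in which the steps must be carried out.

B, D, E, C, F, A, G

B, D and E have no prerequisites; B has the earlier label, so B is first.
F and G now also ready, so the ready set is {D, E, F, G}; D has the earlier label → D.
Ready: E, F and G. E has the earlier label → E.
C now also ready, so the ready set is {C, F, G}; C has the earlier label → C.
Now F and G have their prerequisites met. F has the earlier label, so F next.
A now also ready, so the ready set is {A, G}; A has the earlier label → A.
G is the only step now ready → G.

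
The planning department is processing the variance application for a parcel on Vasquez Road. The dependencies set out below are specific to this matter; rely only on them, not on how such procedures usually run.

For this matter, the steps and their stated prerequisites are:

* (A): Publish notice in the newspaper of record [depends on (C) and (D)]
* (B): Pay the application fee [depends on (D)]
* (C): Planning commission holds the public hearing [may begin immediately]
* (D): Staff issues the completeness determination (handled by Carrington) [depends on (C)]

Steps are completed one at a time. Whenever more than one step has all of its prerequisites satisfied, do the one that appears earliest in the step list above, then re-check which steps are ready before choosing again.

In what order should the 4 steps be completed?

Only (C) has no prerequisites, so it is first.
That leaves (D) as the only ready step → (D).
Ready: (A) and (B). (A) is listed earlier → (A).
That leaves (B) as the only ready step → (B).

(C) → (D) → (A) → (B)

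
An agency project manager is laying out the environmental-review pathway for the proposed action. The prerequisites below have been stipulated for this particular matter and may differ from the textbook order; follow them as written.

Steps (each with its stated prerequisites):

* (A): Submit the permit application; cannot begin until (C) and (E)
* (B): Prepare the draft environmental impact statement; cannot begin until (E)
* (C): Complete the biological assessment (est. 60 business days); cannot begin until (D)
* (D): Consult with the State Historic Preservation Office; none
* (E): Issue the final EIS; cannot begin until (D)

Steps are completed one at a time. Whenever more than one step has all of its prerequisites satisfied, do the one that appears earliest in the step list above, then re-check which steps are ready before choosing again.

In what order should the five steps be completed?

(D), (C), (E), (A), (B)

(D) is the only step with nothing outstanding, so it goes first.
(C) and (E) are both available; (C) is listed earlier → (C).
(E) needed (D), now all done → (E).
Now (A) and (B) have their prerequisites met. (A) is listed earlier, so (A) next.
That leaves (B) as the only ready step → (B).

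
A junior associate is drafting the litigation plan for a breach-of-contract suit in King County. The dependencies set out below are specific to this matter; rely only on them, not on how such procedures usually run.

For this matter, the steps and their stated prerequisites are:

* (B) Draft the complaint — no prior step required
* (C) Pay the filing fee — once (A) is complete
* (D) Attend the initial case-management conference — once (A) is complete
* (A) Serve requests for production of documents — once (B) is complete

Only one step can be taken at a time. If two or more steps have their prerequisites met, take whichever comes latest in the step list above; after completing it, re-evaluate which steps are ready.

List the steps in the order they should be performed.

(B) has no prerequisites → (B) first.
(A) needed (B), now all done → (A).
Ready: (D) and (C). (D) is listed later → (D).
That leaves (C) as the only ready step → (C).

(B), (A), (D), (C)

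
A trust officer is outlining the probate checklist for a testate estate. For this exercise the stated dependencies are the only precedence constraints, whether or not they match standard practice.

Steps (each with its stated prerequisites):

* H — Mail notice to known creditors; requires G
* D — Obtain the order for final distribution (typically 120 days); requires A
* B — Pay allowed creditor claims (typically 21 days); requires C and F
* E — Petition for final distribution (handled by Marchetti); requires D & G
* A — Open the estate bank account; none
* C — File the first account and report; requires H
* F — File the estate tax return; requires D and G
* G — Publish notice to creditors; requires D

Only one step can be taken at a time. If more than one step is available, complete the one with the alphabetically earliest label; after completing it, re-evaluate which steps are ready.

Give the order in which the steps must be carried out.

A → D → G → E → F → H → C → B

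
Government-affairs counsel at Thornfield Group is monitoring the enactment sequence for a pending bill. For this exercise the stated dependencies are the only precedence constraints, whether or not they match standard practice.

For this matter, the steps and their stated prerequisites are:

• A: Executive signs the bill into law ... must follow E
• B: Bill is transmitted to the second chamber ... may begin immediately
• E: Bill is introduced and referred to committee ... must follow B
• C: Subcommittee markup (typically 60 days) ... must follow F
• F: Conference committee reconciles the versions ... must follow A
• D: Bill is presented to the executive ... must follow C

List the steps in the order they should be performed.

B, E, A, F, C, D

B has no prerequisites → B first.
That leaves E as the only ready step → E.
A needed E, now all done → A.
Next only F has its prerequisites met → F.
Next only C has its prerequisites met → C.
D needed C, now all done → D.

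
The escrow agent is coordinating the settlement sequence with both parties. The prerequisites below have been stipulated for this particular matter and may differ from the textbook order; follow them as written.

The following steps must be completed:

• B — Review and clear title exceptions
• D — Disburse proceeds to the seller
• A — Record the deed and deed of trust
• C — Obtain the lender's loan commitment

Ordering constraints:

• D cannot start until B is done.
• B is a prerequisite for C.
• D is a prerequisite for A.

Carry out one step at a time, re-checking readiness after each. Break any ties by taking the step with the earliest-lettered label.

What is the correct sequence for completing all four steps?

B, C, D, A

B has no prerequisites → B first.
Now C and D have their prerequisites met. C has the earlier label, so C next.
D is the only step now ready → D.
A is the only step now ready → A.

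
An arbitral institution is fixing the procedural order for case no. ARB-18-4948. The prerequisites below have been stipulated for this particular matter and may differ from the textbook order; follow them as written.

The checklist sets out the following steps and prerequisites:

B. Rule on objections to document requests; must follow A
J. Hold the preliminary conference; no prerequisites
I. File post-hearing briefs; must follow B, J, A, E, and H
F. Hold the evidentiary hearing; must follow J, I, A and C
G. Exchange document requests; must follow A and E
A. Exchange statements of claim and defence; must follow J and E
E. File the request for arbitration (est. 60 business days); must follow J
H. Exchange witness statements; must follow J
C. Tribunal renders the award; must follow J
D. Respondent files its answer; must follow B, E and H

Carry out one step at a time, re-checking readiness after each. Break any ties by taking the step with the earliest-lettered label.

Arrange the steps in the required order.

J C E A B G H D I F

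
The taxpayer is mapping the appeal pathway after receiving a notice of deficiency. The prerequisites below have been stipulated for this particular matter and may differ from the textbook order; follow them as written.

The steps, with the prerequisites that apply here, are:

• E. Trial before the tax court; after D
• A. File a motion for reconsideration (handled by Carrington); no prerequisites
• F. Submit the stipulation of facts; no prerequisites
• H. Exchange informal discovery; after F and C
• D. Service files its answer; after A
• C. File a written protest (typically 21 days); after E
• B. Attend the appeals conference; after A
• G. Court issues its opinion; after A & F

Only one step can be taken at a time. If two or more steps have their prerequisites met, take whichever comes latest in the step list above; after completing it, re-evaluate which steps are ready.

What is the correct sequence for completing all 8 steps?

F, A, G, B, D, E, C, H

F and A have no prerequisites; F is listed later, so F is first.
That leaves A as the only ready step → A.
Ready: G, B and D. G is listed later → G.
Now B and D have their prerequisites met. B is listed later, so B next.
That leaves D as the only ready step → D.
E is the only step now ready → E.
Next only C has its prerequisites met → C.
H needed C and F, now all done → H.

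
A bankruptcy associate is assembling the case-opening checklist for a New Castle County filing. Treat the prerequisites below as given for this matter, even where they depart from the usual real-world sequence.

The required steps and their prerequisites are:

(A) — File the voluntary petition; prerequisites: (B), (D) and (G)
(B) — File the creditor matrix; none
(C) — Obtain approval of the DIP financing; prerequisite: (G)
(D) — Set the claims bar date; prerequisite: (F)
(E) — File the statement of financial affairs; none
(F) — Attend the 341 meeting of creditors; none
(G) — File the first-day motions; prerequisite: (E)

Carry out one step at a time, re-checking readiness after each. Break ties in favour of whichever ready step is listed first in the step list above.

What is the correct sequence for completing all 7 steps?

(B), (E) and (F) have no prerequisites; (B) is listed earlier, so (B) is first.
(E) and (F) are both available; (E) is listed earlier → (E).
(G) now also ready, so the ready set is {(F), (G)}; (F) is listed earlier → (F).
(D) and (G) are both available; (D) is listed earlier → (D).
That leaves (G) as the only ready step → (G).
(A) and (C) are both available; (A) is listed earlier → (A).
(C) is the only step now ready → (C).

(B) → (E) → (F) → (D) → (G) → (A) → (C)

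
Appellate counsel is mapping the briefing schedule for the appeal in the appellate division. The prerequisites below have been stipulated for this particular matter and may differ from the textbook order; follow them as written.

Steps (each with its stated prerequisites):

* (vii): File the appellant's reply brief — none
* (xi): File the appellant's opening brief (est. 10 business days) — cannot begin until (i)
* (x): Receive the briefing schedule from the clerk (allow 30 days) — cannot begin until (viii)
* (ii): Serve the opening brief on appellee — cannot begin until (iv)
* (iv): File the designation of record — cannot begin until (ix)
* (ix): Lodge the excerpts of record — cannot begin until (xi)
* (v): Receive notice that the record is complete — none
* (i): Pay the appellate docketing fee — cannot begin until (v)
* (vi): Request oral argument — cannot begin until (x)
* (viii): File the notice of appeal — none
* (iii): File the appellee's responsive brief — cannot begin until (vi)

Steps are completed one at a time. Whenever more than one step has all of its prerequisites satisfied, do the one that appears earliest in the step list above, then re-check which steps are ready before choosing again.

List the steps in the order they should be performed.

Nothing is required for (vii), (v) and (viii). (vii) is listed earlier → (vii) first.
Now (v) and (viii) have their prerequisites met. (v) is listed earlier, so (v) next.
(i) now also ready, so the ready set is {(i), (viii)}; (i) is listed earlier → (i).
(xi) and (viii) are both available; (xi) is listed earlier → (xi).
Ready: (ix) and (viii). (ix) is listed earlier → (ix).
Ready: (iv) and (viii). (iv) is listed earlier → (iv).
Now (ii) and (viii) have their prerequisites met. (ii) is listed earlier, so (ii) next.
That leaves (viii) as the only ready step → (viii).
Next only (x) has its prerequisites met → (x).
(vi) needed (x), now all done → (vi).
(iii) is the only step now ready → (iii).

(vii), (v), (i), (xi), (ix), (iv), (ii), (viii), (x), (vi), (iii)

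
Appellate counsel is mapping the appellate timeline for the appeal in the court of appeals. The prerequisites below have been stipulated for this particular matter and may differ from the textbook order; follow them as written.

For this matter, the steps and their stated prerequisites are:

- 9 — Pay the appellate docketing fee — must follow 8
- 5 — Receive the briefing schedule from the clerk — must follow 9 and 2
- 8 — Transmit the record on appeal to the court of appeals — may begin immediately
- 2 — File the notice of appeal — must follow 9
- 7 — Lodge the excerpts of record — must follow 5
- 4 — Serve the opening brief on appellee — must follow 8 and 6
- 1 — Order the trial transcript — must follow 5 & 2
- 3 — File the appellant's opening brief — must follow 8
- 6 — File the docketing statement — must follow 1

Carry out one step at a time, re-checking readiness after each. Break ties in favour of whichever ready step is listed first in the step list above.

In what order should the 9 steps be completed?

8 has no prerequisites → 8 first.
Now 9 and 3 have their prerequisites met. 9 is listed earlier, so 9 next.
2 now also ready, so the ready set is {2, 3}; 2 is listed earlier → 2.
5 now also ready, so the ready set is {5, 3}; 5 is listed earlier → 5.
7 and 1 now also ready, so the ready set is {7, 1, 3}; 7 is listed earlier → 7.
Now 1 and 3 have their prerequisites met. 1 is listed earlier, so 1 next.
3 and 6 are both available; 3 is listed earlier → 3.
6 is the only step now ready → 6.
4 needed 8 and 6, now all done → 4.

8 → 9 → 2 → 5 → 7 → 1 → 3 → 6 → 4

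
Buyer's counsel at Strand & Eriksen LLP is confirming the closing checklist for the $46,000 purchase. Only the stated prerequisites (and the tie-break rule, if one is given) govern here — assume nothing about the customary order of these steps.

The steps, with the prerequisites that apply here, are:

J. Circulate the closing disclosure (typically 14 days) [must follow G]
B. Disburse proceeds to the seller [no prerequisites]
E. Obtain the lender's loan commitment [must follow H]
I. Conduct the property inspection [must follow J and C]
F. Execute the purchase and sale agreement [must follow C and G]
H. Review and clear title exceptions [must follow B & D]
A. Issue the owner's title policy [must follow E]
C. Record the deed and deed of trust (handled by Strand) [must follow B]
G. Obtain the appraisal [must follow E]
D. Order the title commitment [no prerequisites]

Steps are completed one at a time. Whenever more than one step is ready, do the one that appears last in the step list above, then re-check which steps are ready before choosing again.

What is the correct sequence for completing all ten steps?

D, B, C, H, E, G, A, F, J, I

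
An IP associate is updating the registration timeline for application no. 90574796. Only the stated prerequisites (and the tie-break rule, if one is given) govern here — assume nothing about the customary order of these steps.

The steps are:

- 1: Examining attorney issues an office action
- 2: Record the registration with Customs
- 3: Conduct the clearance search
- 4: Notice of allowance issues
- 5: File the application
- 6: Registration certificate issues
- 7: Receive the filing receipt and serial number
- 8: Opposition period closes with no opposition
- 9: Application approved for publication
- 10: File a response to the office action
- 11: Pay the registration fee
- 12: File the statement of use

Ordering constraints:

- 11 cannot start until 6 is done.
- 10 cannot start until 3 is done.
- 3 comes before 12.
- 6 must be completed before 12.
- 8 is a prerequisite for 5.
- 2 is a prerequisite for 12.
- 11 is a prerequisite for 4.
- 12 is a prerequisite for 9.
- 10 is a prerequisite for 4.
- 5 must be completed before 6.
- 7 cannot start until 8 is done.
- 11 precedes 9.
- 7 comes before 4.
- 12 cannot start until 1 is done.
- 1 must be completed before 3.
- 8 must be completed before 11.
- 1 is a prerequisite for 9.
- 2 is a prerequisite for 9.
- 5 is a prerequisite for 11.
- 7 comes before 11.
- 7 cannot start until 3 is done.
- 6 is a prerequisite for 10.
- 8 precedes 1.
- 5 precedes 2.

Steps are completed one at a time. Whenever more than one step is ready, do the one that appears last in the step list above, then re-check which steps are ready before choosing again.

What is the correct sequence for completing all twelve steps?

8 has no prerequisites → 8 first.
Now 5 and 1 have their prerequisites met. 5 is listed later, so 5 next.
Ready: 6, 2 and 1. 6 is listed later → 6.
Ready: 2 and 1. 2 is listed later → 2.
Next only 1 has its prerequisites met → 1.
3 needed 1, now all done → 3.
Now 12, 10 and 7 have their prerequisites met. 12 is listed later, so 12 next.
10 and 7 are both available; 10 is listed later → 10.
That leaves 7 as the only ready step → 7.
11 is the only step now ready → 11.
Ready: 9 and 4. 9 is listed later → 9.
Next only 4 has its prerequisites met → 4.

8, 5, 6, 2, 1, 3, 12, 10, 7, 11, 9, 4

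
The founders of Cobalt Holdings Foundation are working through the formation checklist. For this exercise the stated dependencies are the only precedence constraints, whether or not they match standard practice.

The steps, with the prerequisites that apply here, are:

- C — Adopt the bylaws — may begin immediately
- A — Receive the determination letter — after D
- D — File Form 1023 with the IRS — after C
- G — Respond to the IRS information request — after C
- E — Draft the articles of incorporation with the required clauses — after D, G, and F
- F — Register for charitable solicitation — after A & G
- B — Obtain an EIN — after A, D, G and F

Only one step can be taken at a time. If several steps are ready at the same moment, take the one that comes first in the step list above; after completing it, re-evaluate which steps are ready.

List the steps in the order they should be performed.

C D A G F E B

C is the only step with nothing outstanding, so it goes first.
Now D and G have their prerequisites met. D is listed earlier, so D next.
A now also ready, so the ready set is {A, G}; A is listed earlier → A.
Next only G has its prerequisites met → G.
Next only F has its prerequisites met → F.
Now E and B have their prerequisites met. E is listed earlier, so E next.
That leaves B as the only ready step → B.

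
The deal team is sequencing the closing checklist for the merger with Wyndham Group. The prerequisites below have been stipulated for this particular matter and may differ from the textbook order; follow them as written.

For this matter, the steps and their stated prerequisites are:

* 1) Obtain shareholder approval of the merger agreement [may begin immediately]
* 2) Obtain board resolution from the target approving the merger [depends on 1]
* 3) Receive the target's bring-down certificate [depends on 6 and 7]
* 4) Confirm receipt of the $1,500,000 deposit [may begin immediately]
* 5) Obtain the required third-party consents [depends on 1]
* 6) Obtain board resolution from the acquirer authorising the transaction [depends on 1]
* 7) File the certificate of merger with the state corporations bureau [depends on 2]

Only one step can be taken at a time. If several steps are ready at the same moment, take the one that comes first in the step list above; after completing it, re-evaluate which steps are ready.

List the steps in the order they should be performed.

1 and 4 have no prerequisites; 1 is listed earlier, so 1 is first.
2, 5 and 6 now also ready, so the ready set is {2, 4, 5, 6}; 2 is listed earlier → 2.
7 now also ready, so the ready set is {4, 5, 6, 7}; 4 is listed earlier → 4.
Ready: 5, 6 and 7. 5 is listed earlier → 5.
Now 6 and 7 have their prerequisites met. 6 is listed earlier, so 6 next.
Next only 7 has its prerequisites met → 7.
3 needed 6 and 7, now all done → 3.

1 2 4 5 6 7 3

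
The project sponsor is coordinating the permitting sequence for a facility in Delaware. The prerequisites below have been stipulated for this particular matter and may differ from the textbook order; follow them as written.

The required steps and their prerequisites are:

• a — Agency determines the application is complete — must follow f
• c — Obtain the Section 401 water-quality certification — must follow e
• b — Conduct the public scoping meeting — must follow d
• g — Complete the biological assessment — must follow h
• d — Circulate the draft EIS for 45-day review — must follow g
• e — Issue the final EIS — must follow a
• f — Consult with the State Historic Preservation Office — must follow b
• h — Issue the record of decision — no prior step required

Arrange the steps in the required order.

h, g, d, b, f, a, e, c

Only h has no prerequisites, so it is first.
Next only g has its prerequisites met → g.
That leaves d as the only ready step → d.
That leaves b as the only ready step → b.
f is the only step now ready → f.
That leaves a as the only ready step → a.
e is the only step now ready → e.
Next only c has its prerequisites met → c.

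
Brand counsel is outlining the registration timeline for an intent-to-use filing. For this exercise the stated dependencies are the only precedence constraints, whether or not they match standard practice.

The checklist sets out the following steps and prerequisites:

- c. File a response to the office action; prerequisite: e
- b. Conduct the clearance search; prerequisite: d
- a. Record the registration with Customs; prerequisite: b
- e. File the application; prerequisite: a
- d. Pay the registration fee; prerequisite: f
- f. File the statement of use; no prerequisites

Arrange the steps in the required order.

Only f has no prerequisites, so it is first.
d is the only step now ready → d.
Next only b has its prerequisites met → b.
a needed b, now all done → a.
e needed a, now all done → e.
Next only c has its prerequisites met → c.

f d b a e c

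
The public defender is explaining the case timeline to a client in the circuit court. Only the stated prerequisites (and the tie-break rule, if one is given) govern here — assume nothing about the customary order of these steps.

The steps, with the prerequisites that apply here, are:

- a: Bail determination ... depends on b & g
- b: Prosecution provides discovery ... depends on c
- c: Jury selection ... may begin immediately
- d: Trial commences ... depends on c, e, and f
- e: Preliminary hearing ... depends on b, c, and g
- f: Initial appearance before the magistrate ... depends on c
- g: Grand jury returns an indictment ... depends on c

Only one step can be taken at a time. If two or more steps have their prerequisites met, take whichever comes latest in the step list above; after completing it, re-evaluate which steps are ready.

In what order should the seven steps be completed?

Only c has no prerequisites, so it is first.
Ready: g, f and b. g is listed later → g.
f and b are both available; f is listed later → f.
b needed c, now all done → b.
e and a are both available; e is listed later → e.
d now also ready, so the ready set is {d, a}; d is listed later → d.
a needed g and b, now all done → a.

c g f b e d a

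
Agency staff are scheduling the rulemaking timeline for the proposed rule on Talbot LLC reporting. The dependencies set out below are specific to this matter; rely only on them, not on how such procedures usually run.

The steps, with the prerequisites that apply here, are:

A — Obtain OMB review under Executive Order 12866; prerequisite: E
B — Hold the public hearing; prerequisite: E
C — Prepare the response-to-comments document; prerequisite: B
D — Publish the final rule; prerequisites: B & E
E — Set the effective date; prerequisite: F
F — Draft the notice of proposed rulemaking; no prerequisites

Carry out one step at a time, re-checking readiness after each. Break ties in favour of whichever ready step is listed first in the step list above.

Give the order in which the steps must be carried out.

F → E → A → B → C → D

Only F has no prerequisites, so it is first.
That leaves E as the only ready step → E.
Now A and B have their prerequisites met. A is listed earlier, so A next.
B is the only step now ready → B.
Now C and D have their prerequisites met. C is listed earlier, so C next.
D needed B and E, now all done → D.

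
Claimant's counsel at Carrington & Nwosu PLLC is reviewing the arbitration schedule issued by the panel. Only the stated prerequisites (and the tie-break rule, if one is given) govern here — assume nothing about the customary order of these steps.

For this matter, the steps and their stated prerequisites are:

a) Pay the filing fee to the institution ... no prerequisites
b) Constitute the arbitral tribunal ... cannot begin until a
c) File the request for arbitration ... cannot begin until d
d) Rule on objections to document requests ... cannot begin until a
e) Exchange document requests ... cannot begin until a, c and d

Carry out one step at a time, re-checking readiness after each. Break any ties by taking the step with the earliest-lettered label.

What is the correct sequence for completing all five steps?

Only a has no prerequisites, so it is first.
Now b and d have their prerequisites met. b has the earlier label, so b next.
Next only d has its prerequisites met → d.
c needed d, now all done → c.
e needed a, c and d, now all done → e.

a b d c e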